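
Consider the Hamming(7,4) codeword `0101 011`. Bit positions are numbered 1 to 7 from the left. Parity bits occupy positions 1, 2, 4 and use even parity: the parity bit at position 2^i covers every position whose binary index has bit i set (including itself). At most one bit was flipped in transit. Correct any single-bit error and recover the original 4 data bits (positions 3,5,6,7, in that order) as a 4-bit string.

0010

s1: b1⊕b3⊕b5⊕b7 = 0⊕0⊕0⊕1 = 1
s2: b2⊕b3⊕b6⊕b7 = 1⊕0⊕1⊕1 = 1
s4: b4⊕b5⊕b6⊕b7 = 1⊕0⊕1⊕1 = 1
Syndrome (s4...s1) = 111 → position 7.
Flip bit 7: corrected codeword = 0101010
Data bits at positions 3,5,6,7: 0010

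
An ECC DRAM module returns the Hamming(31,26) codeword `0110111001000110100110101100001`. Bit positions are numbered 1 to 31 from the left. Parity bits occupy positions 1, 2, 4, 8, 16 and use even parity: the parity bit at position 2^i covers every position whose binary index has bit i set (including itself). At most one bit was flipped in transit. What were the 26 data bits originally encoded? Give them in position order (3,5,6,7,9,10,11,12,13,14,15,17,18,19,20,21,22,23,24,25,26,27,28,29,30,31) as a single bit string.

11110100011100100101100001

s1: b1⊕b3⊕b5⊕b7⊕b9⊕b11⊕b13⊕b15⊕b17⊕b19⊕b21⊕b23⊕b25⊕b27⊕b29⊕b31 = 0⊕1⊕1⊕1⊕0⊕0⊕0⊕1⊕1⊕0⊕1⊕1⊕1⊕0⊕0⊕1 = 1
s2: b2⊕b3⊕b6⊕b7⊕b10⊕b11⊕b14⊕b15⊕b18⊕b19⊕b22⊕b23⊕b26⊕b27⊕b30⊕b31 = 1⊕1⊕1⊕1⊕1⊕0⊕1⊕1⊕0⊕0⊕0⊕1⊕1⊕0⊕0⊕1 = 0
s4: b4⊕b5⊕b6⊕b7⊕b12⊕b13⊕b14⊕b15⊕b20⊕b21⊕b22⊕b23⊕b28⊕b29⊕b30⊕b31 = 0⊕1⊕1⊕1⊕0⊕0⊕1⊕1⊕1⊕1⊕0⊕1⊕0⊕0⊕0⊕1 = 1
s8: b8⊕b9⊕b10⊕b11⊕b12⊕b13⊕b14⊕b15⊕b24⊕b25⊕b26⊕b27⊕b28⊕b29⊕b30⊕b31 = 0⊕0⊕1⊕0⊕0⊕0⊕1⊕1⊕0⊕1⊕1⊕0⊕0⊕0⊕0⊕1 = 0
s16: b16⊕b17⊕b18⊕b19⊕b20⊕b21⊕b22⊕b23⊕b24⊕b25⊕b26⊕b27⊕b28⊕b29⊕b30⊕b31 = 0⊕1⊕0⊕0⊕1⊕1⊕0⊕1⊕0⊕1⊕1⊕0⊕0⊕0⊕0⊕1 = 1
Syndrome (s16...s1) = 10101 → position 21.
Flip bit 21: corrected codeword = 0110111001000110100100101100001
Data bits at positions 3,5,6,7,9,10,11,12,13,14,15,17,18,19,20,21,22,23,24,25,26,27,28,29,30,31: 11110100011100100101100001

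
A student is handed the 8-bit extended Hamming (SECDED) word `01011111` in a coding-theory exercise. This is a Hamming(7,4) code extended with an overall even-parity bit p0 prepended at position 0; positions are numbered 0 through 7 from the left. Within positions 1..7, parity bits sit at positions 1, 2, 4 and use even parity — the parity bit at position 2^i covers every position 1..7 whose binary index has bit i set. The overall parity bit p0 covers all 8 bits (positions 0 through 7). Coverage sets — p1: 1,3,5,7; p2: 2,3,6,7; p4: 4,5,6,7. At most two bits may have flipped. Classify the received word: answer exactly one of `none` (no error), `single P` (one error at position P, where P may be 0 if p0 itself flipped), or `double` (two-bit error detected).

s1: b1⊕b3⊕b5⊕b7 = 1⊕1⊕1⊕1 = 0
s2: b2⊕b3⊕b6⊕b7 = 0⊕1⊕1⊕1 = 1
s4: b4⊕b5⊕b6⊕b7 = 1⊕1⊕1⊕1 = 0
Syndrome (s4...s1) = 010 → position 2.
Overall parity (XOR of all 8 bits, including p0): 0⊕1⊕0⊕1⊕1⊕1⊕1⊕1 = 0
Overall=0, syndrome position=2 → double-bit error detected (uncorrectable).

double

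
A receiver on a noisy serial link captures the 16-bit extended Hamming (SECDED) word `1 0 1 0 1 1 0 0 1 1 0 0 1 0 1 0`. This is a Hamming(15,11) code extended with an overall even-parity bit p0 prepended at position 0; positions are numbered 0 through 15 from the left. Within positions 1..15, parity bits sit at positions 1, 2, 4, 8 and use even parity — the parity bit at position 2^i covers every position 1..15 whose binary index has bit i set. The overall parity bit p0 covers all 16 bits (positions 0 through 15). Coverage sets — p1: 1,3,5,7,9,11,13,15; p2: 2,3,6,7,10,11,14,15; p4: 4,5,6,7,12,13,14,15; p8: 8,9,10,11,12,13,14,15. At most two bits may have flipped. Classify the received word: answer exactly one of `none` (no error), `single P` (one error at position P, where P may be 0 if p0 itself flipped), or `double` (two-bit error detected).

s1: b1⊕b3⊕b5⊕b7⊕b9⊕b11⊕b13⊕b15 = 0⊕0⊕1⊕0⊕1⊕0⊕0⊕0 = 0
s2: b2⊕b3⊕b6⊕b7⊕b10⊕b11⊕b14⊕b15 = 1⊕0⊕0⊕0⊕0⊕0⊕1⊕0 = 0
s4: b4⊕b5⊕b6⊕b7⊕b12⊕b13⊕b14⊕b15 = 1⊕1⊕0⊕0⊕1⊕0⊕1⊕0 = 0
s8: b8⊕b9⊕b10⊕b11⊕b12⊕b13⊕b14⊕b15 = 1⊕1⊕0⊕0⊕1⊕0⊕1⊕0 = 0
Syndrome (s8...s1) = 0000 → position 0 (no error).
Overall parity (XOR of all 16 bits, including p0): 1⊕0⊕1⊕0⊕1⊕1⊕0⊕0⊕1⊕1⊕0⊕0⊕1⊕0⊕1⊕0 = 0
Overall=0, syndrome position=0 → no error.

none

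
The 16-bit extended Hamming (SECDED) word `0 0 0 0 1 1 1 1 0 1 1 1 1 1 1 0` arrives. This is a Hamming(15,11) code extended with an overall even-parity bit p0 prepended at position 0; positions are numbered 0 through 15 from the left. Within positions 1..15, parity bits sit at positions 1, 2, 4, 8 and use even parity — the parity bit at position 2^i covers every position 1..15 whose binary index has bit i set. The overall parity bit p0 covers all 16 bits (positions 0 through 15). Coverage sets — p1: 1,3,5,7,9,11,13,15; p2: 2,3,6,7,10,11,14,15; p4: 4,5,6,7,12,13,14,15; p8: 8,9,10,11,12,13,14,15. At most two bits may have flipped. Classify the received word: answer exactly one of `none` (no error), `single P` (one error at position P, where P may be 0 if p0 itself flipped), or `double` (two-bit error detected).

double

s1: b1⊕b3⊕b5⊕b7⊕b9⊕b11⊕b13⊕b15 = 0⊕0⊕1⊕1⊕1⊕1⊕1⊕0 = 1
s2: b2⊕b3⊕b6⊕b7⊕b10⊕b11⊕b14⊕b15 = 0⊕0⊕1⊕1⊕1⊕1⊕1⊕0 = 1
s4: b4⊕b5⊕b6⊕b7⊕b12⊕b13⊕b14⊕b15 = 1⊕1⊕1⊕1⊕1⊕1⊕1⊕0 = 1
s8: b8⊕b9⊕b10⊕b11⊕b12⊕b13⊕b14⊕b15 = 0⊕1⊕1⊕1⊕1⊕1⊕1⊕0 = 0
Syndrome (s8...s1) = 0111 → position 7.
Overall parity (XOR of all 16 bits, including p0): 0⊕0⊕0⊕0⊕1⊕1⊕1⊕1⊕0⊕1⊕1⊕1⊕1⊕1⊕1⊕0 = 0
Overall=0, syndrome position=7 → double-bit error detected (uncorrectable).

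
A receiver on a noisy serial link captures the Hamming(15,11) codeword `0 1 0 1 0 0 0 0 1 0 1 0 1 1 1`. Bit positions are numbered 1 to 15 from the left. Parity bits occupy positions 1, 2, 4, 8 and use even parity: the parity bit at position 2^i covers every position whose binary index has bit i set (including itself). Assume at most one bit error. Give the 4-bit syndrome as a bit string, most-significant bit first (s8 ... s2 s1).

s1: b1⊕b3⊕b5⊕b7⊕b9⊕b11⊕b13⊕b15 = 0⊕0⊕0⊕0⊕1⊕1⊕1⊕1 = 0
s2: b2⊕b3⊕b6⊕b7⊕b10⊕b11⊕b14⊕b15 = 1⊕0⊕0⊕0⊕0⊕1⊕1⊕1 = 0
s4: b4⊕b5⊕b6⊕b7⊕b12⊕b13⊕b14⊕b15 = 1⊕0⊕0⊕0⊕0⊕1⊕1⊕1 = 0
s8: b8⊕b9⊕b10⊕b11⊕b12⊕b13⊕b14⊕b15 = 0⊕1⊕0⊕1⊕0⊕1⊕1⊕1 = 1
Syndrome (s8...s1) = 1000 → position 8.

1000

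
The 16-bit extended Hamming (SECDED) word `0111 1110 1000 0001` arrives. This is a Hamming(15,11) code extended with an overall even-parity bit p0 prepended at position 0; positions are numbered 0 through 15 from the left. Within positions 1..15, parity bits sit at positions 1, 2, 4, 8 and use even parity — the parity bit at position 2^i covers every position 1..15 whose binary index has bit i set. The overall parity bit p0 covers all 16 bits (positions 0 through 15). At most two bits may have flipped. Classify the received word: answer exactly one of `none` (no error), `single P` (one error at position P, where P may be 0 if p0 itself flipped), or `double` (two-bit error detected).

s1: b1⊕b3⊕b5⊕b7⊕b9⊕b11⊕b13⊕b15 = 1⊕1⊕1⊕0⊕0⊕0⊕0⊕1 = 0
s2: b2⊕b3⊕b6⊕b7⊕b10⊕b11⊕b14⊕b15 = 1⊕1⊕1⊕0⊕0⊕0⊕0⊕1 = 0
s4: b4⊕b5⊕b6⊕b7⊕b12⊕b13⊕b14⊕b15 = 1⊕1⊕1⊕0⊕0⊕0⊕0⊕1 = 0
s8: b8⊕b9⊕b10⊕b11⊕b12⊕b13⊕b14⊕b15 = 1⊕0⊕0⊕0⊕0⊕0⊕0⊕1 = 0
Syndrome (s8...s1) = 0000 → position 0 (no error).
Overall parity (XOR of all 16 bits, including p0): 0⊕1⊕1⊕1⊕1⊕1⊕1⊕0⊕1⊕0⊕0⊕0⊕0⊕0⊕0⊕1 = 0
Overall=0, syndrome position=0 → no error.

none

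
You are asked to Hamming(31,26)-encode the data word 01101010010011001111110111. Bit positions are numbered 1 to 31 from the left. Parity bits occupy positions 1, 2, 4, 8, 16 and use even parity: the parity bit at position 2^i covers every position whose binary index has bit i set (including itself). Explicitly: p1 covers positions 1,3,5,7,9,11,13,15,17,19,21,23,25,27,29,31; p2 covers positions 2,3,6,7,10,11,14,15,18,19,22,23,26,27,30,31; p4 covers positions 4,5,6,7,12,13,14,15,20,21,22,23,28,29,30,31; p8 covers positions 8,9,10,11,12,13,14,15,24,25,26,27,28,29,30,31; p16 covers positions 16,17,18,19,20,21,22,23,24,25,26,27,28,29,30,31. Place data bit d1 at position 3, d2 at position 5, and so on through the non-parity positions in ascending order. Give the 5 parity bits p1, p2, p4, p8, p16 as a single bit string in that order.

Place data bits at non-power-of-two positions: b3=0, b5=1, b6=1, b7=0, b9=1, b10=0, b11=1, b12=0, b13=0, b14=1, b15=0, b17=0, b18=1, b19=1, b20=0, b21=0, b22=1, b23=1, b24=1, b25=1, b26=1, b27=1, b28=0, b29=1, b30=1, b31=1.
p1 = XOR of data positions {3,5,7,9,11,13,15,17,19,21,23,25,27,29,31} = 0⊕1⊕0⊕1⊕1⊕0⊕0⊕0⊕1⊕0⊕1⊕1⊕1⊕1⊕1 = 1
p2 = XOR of data positions {3,6,7,10,11,14,15,18,19,22,23,26,27,30,31} = 0⊕1⊕0⊕0⊕1⊕1⊕0⊕1⊕1⊕1⊕1⊕1⊕1⊕1⊕1 = 1
p4 = XOR of data positions {5,6,7,12,13,14,15,20,21,22,23,28,29,30,31} = 1⊕1⊕0⊕0⊕0⊕1⊕0⊕0⊕0⊕1⊕1⊕0⊕1⊕1⊕1 = 0
p8 = XOR of data positions {9,10,11,12,13,14,15,24,25,26,27,28,29,30,31} = 1⊕0⊕1⊕0⊕0⊕1⊕0⊕1⊕1⊕1⊕1⊕0⊕1⊕1⊕1 = 0
p16 = XOR of data positions {17,18,19,20,21,22,23,24,25,26,27,28,29,30,31} = 0⊕1⊕1⊕0⊕0⊕1⊕1⊕1⊕1⊕1⊕1⊕0⊕1⊕1⊕1 = 1
Parity bits p1,p2,p4,p8,p16 = 11001

11001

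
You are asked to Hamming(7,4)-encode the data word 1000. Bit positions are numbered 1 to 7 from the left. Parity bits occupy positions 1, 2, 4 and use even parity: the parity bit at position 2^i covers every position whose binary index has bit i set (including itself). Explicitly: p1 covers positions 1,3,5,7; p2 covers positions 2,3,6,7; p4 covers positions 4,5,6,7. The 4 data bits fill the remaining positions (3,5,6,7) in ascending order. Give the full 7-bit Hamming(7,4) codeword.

Place data bits at non-power-of-two positions: b3=1, b5=0, b6=0, b7=0.
p1 = XOR of data positions {3,5,7} = 1⊕0⊕0 = 1
p2 = XOR of data positions {3,6,7} = 1⊕0⊕0 = 1
p4 = XOR of data positions {5,6,7} = 0⊕0⊕0 = 0
Codeword b1..b7 = 1110000

1110000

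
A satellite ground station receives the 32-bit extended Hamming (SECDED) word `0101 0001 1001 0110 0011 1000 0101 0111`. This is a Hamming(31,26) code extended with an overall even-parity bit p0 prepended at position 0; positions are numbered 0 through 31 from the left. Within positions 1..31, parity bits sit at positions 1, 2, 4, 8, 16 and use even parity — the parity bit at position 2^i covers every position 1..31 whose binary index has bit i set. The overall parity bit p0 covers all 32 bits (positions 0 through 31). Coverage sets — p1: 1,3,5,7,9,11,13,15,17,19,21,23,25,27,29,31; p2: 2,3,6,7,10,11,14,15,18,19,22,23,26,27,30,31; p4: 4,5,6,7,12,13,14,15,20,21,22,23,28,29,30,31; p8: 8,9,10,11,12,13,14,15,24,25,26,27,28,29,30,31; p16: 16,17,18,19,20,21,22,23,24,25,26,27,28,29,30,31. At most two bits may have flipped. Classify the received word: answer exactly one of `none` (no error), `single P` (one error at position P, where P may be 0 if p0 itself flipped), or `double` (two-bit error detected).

s1: b1⊕b3⊕b5⊕b7⊕b9⊕b11⊕b13⊕b15⊕b17⊕b19⊕b21⊕b23⊕b25⊕b27⊕b29⊕b31 = 1⊕1⊕0⊕1⊕0⊕1⊕1⊕0⊕0⊕1⊕0⊕0⊕1⊕1⊕1⊕1 = 0
s2: b2⊕b3⊕b6⊕b7⊕b10⊕b11⊕b14⊕b15⊕b18⊕b19⊕b22⊕b23⊕b26⊕b27⊕b30⊕b31 = 0⊕1⊕0⊕1⊕0⊕1⊕1⊕0⊕1⊕1⊕0⊕0⊕0⊕1⊕1⊕1 = 1
s4: b4⊕b5⊕b6⊕b7⊕b12⊕b13⊕b14⊕b15⊕b20⊕b21⊕b22⊕b23⊕b28⊕b29⊕b30⊕b31 = 0⊕0⊕0⊕1⊕0⊕1⊕1⊕0⊕1⊕0⊕0⊕0⊕0⊕1⊕1⊕1 = 1
s8: b8⊕b9⊕b10⊕b11⊕b12⊕b13⊕b14⊕b15⊕b24⊕b25⊕b26⊕b27⊕b28⊕b29⊕b30⊕b31 = 1⊕0⊕0⊕1⊕0⊕1⊕1⊕0⊕0⊕1⊕0⊕1⊕0⊕1⊕1⊕1 = 1
s16: b16⊕b17⊕b18⊕b19⊕b20⊕b21⊕b22⊕b23⊕b24⊕b25⊕b26⊕b27⊕b28⊕b29⊕b30⊕b31 = 0⊕0⊕1⊕1⊕1⊕0⊕0⊕0⊕0⊕1⊕0⊕1⊕0⊕1⊕1⊕1 = 0
Syndrome (s16...s1) = 01110 → position 14.
Overall parity (XOR of all 32 bits, including p0): 0⊕1⊕0⊕1⊕0⊕0⊕0⊕1⊕1⊕0⊕0⊕1⊕0⊕1⊕1⊕0⊕0⊕0⊕1⊕1⊕1⊕0⊕0⊕0⊕0⊕1⊕0⊕1⊕0⊕1⊕1⊕1 = 1
Overall=1, syndrome position=14 → single-bit error at position 14.

single 14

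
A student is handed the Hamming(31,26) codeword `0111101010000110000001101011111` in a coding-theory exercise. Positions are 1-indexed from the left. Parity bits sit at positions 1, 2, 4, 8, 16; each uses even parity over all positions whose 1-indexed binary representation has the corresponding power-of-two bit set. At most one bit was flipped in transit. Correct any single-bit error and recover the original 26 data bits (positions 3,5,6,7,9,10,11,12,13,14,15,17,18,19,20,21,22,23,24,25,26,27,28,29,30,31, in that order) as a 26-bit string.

11011001011000001101011111

s1: b1⊕b3⊕b5⊕b7⊕b9⊕b11⊕b13⊕b15⊕b17⊕b19⊕b21⊕b23⊕b25⊕b27⊕b29⊕b31 = 0⊕1⊕1⊕1⊕1⊕0⊕0⊕1⊕0⊕0⊕0⊕1⊕1⊕1⊕1⊕1 = 0
s2: b2⊕b3⊕b6⊕b7⊕b10⊕b11⊕b14⊕b15⊕b18⊕b19⊕b22⊕b23⊕b26⊕b27⊕b30⊕b31 = 1⊕1⊕0⊕1⊕0⊕0⊕1⊕1⊕0⊕0⊕1⊕1⊕0⊕1⊕1⊕1 = 0
s4: b4⊕b5⊕b6⊕b7⊕b12⊕b13⊕b14⊕b15⊕b20⊕b21⊕b22⊕b23⊕b28⊕b29⊕b30⊕b31 = 1⊕1⊕0⊕1⊕0⊕0⊕1⊕1⊕0⊕0⊕1⊕1⊕1⊕1⊕1⊕1 = 1
s8: b8⊕b9⊕b10⊕b11⊕b12⊕b13⊕b14⊕b15⊕b24⊕b25⊕b26⊕b27⊕b28⊕b29⊕b30⊕b31 = 0⊕1⊕0⊕0⊕0⊕0⊕1⊕1⊕0⊕1⊕0⊕1⊕1⊕1⊕1⊕1 = 1
s16: b16⊕b17⊕b18⊕b19⊕b20⊕b21⊕b22⊕b23⊕b24⊕b25⊕b26⊕b27⊕b28⊕b29⊕b30⊕b31 = 0⊕0⊕0⊕0⊕0⊕0⊕1⊕1⊕0⊕1⊕0⊕1⊕1⊕1⊕1⊕1 = 0
Syndrome (s16...s1) = 01100 → position 12.
Flip bit 12: corrected codeword = 0111101010010110000001101011111
Data bits at positions 3,5,6,7,9,10,11,12,13,14,15,17,18,19,20,21,22,23,24,25,26,27,28,29,30,31: 11011001011000001101011111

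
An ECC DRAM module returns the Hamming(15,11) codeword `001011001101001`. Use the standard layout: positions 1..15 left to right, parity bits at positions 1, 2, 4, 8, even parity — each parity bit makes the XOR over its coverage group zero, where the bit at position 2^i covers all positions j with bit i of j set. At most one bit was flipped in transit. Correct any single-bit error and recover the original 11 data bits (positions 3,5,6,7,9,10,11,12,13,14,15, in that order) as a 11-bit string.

s1: b1⊕b3⊕b5⊕b7⊕b9⊕b11⊕b13⊕b15 = 0⊕1⊕1⊕0⊕1⊕0⊕0⊕1 = 0
s2: b2⊕b3⊕b6⊕b7⊕b10⊕b11⊕b14⊕b15 = 0⊕1⊕1⊕0⊕1⊕0⊕0⊕1 = 0
s4: b4⊕b5⊕b6⊕b7⊕b12⊕b13⊕b14⊕b15 = 0⊕1⊕1⊕0⊕1⊕0⊕0⊕1 = 0
s8: b8⊕b9⊕b10⊕b11⊕b12⊕b13⊕b14⊕b15 = 0⊕1⊕1⊕0⊕1⊕0⊕0⊕1 = 0
Syndrome (s8...s1) = 0000 → position 0 (no error).
No correction needed.
Data bits at positions 3,5,6,7,9,10,11,12,13,14,15: 11101101001

11101101001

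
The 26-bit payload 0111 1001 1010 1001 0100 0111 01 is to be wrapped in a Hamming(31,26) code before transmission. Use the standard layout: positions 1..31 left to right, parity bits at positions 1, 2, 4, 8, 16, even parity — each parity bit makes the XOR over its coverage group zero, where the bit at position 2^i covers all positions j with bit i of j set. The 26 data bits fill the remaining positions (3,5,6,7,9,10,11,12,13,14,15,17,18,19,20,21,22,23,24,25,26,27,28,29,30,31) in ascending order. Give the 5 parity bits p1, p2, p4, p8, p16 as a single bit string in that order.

Place data bits at non-power-of-two positions: b3=0, b5=1, b6=1, b7=1, b9=1, b10=0, b11=0, b12=1, b13=1, b14=0, b15=1, b17=0, b18=1, b19=0, b20=0, b21=1, b22=0, b23=1, b24=0, b25=0, b26=0, b27=1, b28=1, b29=1, b30=0, b31=1.
p1 = XOR of data positions {3,5,7,9,11,13,15,17,19,21,23,25,27,29,31} = 0⊕1⊕1⊕1⊕0⊕1⊕1⊕0⊕0⊕1⊕1⊕0⊕1⊕1⊕1 = 0
p2 = XOR of data positions {3,6,7,10,11,14,15,18,19,22,23,26,27,30,31} = 0⊕1⊕1⊕0⊕0⊕0⊕1⊕1⊕0⊕0⊕1⊕0⊕1⊕0⊕1 = 1
p4 = XOR of data positions {5,6,7,12,13,14,15,20,21,22,23,28,29,30,31} = 1⊕1⊕1⊕1⊕1⊕0⊕1⊕0⊕1⊕0⊕1⊕1⊕1⊕0⊕1 = 1
p8 = XOR of data positions {9,10,11,12,13,14,15,24,25,26,27,28,29,30,31} = 1⊕0⊕0⊕1⊕1⊕0⊕1⊕0⊕0⊕0⊕1⊕1⊕1⊕0⊕1 = 0
p16 = XOR of data positions {17,18,19,20,21,22,23,24,25,26,27,28,29,30,31} = 0⊕1⊕0⊕0⊕1⊕0⊕1⊕0⊕0⊕0⊕1⊕1⊕1⊕0⊕1 = 1
Parity bits p1,p2,p4,p8,p16 = 01101

01101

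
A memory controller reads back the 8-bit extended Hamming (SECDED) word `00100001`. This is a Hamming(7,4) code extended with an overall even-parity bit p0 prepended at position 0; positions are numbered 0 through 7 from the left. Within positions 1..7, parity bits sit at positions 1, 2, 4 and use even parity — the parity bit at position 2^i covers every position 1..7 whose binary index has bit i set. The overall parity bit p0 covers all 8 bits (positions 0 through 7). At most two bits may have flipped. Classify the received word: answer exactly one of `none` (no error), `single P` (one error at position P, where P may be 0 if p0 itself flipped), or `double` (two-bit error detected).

double

s1: b1⊕b3⊕b5⊕b7 = 0⊕0⊕0⊕1 = 1
s2: b2⊕b3⊕b6⊕b7 = 1⊕0⊕0⊕1 = 0
s4: b4⊕b5⊕b6⊕b7 = 0⊕0⊕0⊕1 = 1
Syndrome (s4...s1) = 101 → position 5.
Overall parity (XOR of all 8 bits, including p0): 0⊕0⊕1⊕0⊕0⊕0⊕0⊕1 = 0
Overall=0, syndrome position=5 → double-bit error detected (uncorrectable).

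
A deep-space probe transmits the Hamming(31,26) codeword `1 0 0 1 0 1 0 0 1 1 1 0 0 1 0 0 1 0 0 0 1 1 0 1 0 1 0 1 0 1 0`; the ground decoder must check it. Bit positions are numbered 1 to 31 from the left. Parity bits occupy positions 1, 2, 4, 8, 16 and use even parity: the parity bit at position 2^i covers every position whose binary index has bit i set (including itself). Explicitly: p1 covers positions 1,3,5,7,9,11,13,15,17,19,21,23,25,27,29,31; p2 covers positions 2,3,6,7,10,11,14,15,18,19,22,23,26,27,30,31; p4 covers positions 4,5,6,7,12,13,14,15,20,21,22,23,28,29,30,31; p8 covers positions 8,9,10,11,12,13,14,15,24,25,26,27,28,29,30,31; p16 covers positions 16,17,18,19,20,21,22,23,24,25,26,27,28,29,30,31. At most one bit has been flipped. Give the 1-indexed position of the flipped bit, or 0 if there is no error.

23

s1: b1⊕b3⊕b5⊕b7⊕b9⊕b11⊕b13⊕b15⊕b17⊕b19⊕b21⊕b23⊕b25⊕b27⊕b29⊕b31 = 1⊕0⊕0⊕0⊕1⊕1⊕0⊕0⊕1⊕0⊕1⊕0⊕0⊕0⊕0⊕0 = 1
s2: b2⊕b3⊕b6⊕b7⊕b10⊕b11⊕b14⊕b15⊕b18⊕b19⊕b22⊕b23⊕b26⊕b27⊕b30⊕b31 = 0⊕0⊕1⊕0⊕1⊕1⊕1⊕0⊕0⊕0⊕1⊕0⊕1⊕0⊕1⊕0 = 1
s4: b4⊕b5⊕b6⊕b7⊕b12⊕b13⊕b14⊕b15⊕b20⊕b21⊕b22⊕b23⊕b28⊕b29⊕b30⊕b31 = 1⊕0⊕1⊕0⊕0⊕0⊕1⊕0⊕0⊕1⊕1⊕0⊕1⊕0⊕1⊕0 = 1
s8: b8⊕b9⊕b10⊕b11⊕b12⊕b13⊕b14⊕b15⊕b24⊕b25⊕b26⊕b27⊕b28⊕b29⊕b30⊕b31 = 0⊕1⊕1⊕1⊕0⊕0⊕1⊕0⊕1⊕0⊕1⊕0⊕1⊕0⊕1⊕0 = 0
s16: b16⊕b17⊕b18⊕b19⊕b20⊕b21⊕b22⊕b23⊕b24⊕b25⊕b26⊕b27⊕b28⊕b29⊕b30⊕b31 = 0⊕1⊕0⊕0⊕0⊕1⊕1⊕0⊕1⊕0⊕1⊕0⊕1⊕0⊕1⊕0 = 1
Syndrome (s16...s1) = 10111 → position 23.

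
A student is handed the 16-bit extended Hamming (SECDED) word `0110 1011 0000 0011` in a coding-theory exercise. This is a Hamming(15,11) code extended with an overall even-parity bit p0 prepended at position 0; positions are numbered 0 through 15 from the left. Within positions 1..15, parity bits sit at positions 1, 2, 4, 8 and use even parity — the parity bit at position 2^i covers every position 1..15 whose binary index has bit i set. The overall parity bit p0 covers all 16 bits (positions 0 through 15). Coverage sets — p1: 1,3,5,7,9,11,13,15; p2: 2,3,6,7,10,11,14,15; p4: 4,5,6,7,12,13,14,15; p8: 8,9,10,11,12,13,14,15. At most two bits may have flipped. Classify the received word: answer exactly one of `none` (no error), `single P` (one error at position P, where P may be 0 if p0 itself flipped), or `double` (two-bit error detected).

s1: b1⊕b3⊕b5⊕b7⊕b9⊕b11⊕b13⊕b15 = 1⊕0⊕0⊕1⊕0⊕0⊕0⊕1 = 1
s2: b2⊕b3⊕b6⊕b7⊕b10⊕b11⊕b14⊕b15 = 1⊕0⊕1⊕1⊕0⊕0⊕1⊕1 = 1
s4: b4⊕b5⊕b6⊕b7⊕b12⊕b13⊕b14⊕b15 = 1⊕0⊕1⊕1⊕0⊕0⊕1⊕1 = 1
s8: b8⊕b9⊕b10⊕b11⊕b12⊕b13⊕b14⊕b15 = 0⊕0⊕0⊕0⊕0⊕0⊕1⊕1 = 0
Syndrome (s8...s1) = 0111 → position 7.
Overall parity (XOR of all 16 bits, including p0): 0⊕1⊕1⊕0⊕1⊕0⊕1⊕1⊕0⊕0⊕0⊕0⊕0⊕0⊕1⊕1 = 1
Overall=1, syndrome position=7 → single-bit error at position 7.

single 7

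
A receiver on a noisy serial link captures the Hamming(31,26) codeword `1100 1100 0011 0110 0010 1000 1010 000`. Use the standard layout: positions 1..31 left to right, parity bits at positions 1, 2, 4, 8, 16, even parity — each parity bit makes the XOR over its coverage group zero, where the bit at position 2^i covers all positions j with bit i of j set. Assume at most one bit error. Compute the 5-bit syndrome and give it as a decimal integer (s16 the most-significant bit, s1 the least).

2

s1: b1⊕b3⊕b5⊕b7⊕b9⊕b11⊕b13⊕b15⊕b17⊕b19⊕b21⊕b23⊕b25⊕b27⊕b29⊕b31 = 1⊕0⊕1⊕0⊕0⊕1⊕0⊕1⊕0⊕1⊕1⊕0⊕1⊕1⊕0⊕0 = 0
s2: b2⊕b3⊕b6⊕b7⊕b10⊕b11⊕b14⊕b15⊕b18⊕b19⊕b22⊕b23⊕b26⊕b27⊕b30⊕b31 = 1⊕0⊕1⊕0⊕0⊕1⊕1⊕1⊕0⊕1⊕0⊕0⊕0⊕1⊕0⊕0 = 1
s4: b4⊕b5⊕b6⊕b7⊕b12⊕b13⊕b14⊕b15⊕b20⊕b21⊕b22⊕b23⊕b28⊕b29⊕b30⊕b31 = 0⊕1⊕1⊕0⊕1⊕0⊕1⊕1⊕0⊕1⊕0⊕0⊕0⊕0⊕0⊕0 = 0
s8: b8⊕b9⊕b10⊕b11⊕b12⊕b13⊕b14⊕b15⊕b24⊕b25⊕b26⊕b27⊕b28⊕b29⊕b30⊕b31 = 0⊕0⊕0⊕1⊕1⊕0⊕1⊕1⊕0⊕1⊕0⊕1⊕0⊕0⊕0⊕0 = 0
s16: b16⊕b17⊕b18⊕b19⊕b20⊕b21⊕b22⊕b23⊕b24⊕b25⊕b26⊕b27⊕b28⊕b29⊕b30⊕b31 = 0⊕0⊕0⊕1⊕0⊕1⊕0⊕0⊕0⊕1⊕0⊕1⊕0⊕0⊕0⊕0 = 0
Syndrome (s16...s1) = 00010 → position 2.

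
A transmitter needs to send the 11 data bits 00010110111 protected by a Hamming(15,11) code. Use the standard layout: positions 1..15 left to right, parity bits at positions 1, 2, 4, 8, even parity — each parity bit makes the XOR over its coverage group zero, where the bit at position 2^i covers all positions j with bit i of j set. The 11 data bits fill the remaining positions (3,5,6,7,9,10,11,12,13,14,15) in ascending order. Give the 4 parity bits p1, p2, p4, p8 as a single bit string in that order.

Place data bits at non-power-of-two positions: b3=0, b5=0, b6=0, b7=1, b9=0, b10=1, b11=1, b12=0, b13=1, b14=1, b15=1.
p1 = XOR of data positions {3,5,7,9,11,13,15} = 0⊕0⊕1⊕0⊕1⊕1⊕1 = 0
p2 = XOR of data positions {3,6,7,10,11,14,15} = 0⊕0⊕1⊕1⊕1⊕1⊕1 = 1
p4 = XOR of data positions {5,6,7,12,13,14,15} = 0⊕0⊕1⊕0⊕1⊕1⊕1 = 0
p8 = XOR of data positions {9,10,11,12,13,14,15} = 0⊕1⊕1⊕0⊕1⊕1⊕1 = 1
Parity bits p1,p2,p4,p8 = 0101

0101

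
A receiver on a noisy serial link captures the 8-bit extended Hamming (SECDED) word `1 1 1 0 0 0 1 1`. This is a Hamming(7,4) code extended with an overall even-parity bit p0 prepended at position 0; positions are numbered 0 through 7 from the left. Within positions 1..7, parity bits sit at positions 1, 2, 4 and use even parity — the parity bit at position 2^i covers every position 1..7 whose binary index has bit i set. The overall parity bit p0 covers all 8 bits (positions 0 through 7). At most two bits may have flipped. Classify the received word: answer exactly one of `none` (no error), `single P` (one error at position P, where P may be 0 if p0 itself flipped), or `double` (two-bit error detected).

single 2

s1: b1⊕b3⊕b5⊕b7 = 1⊕0⊕0⊕1 = 0
s2: b2⊕b3⊕b6⊕b7 = 1⊕0⊕1⊕1 = 1
s4: b4⊕b5⊕b6⊕b7 = 0⊕0⊕1⊕1 = 0
Syndrome (s4...s1) = 010 → position 2.
Overall parity (XOR of all 8 bits, including p0): 1⊕1⊕1⊕0⊕0⊕0⊕1⊕1 = 1
Overall=1, syndrome position=2 → single-bit error at position 2.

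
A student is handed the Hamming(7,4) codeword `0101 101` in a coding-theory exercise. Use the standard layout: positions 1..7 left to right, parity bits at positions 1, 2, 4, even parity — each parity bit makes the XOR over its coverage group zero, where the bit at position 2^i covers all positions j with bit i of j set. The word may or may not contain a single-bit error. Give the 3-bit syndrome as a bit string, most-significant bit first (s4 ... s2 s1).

s1: b1⊕b3⊕b5⊕b7 = 0⊕0⊕1⊕1 = 0
s2: b2⊕b3⊕b6⊕b7 = 1⊕0⊕0⊕1 = 0
s4: b4⊕b5⊕b6⊕b7 = 1⊕1⊕0⊕1 = 1
Syndrome (s4...s1) = 100 → position 4.

100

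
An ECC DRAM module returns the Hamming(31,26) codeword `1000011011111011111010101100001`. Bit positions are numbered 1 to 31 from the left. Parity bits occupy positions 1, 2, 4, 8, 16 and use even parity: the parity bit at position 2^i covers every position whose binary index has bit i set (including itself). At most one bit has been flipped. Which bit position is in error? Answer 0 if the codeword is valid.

24

s1: b1⊕b3⊕b5⊕b7⊕b9⊕b11⊕b13⊕b15⊕b17⊕b19⊕b21⊕b23⊕b25⊕b27⊕b29⊕b31 = 1⊕0⊕0⊕1⊕1⊕1⊕1⊕1⊕1⊕1⊕1⊕1⊕1⊕0⊕0⊕1 = 0
s2: b2⊕b3⊕b6⊕b7⊕b10⊕b11⊕b14⊕b15⊕b18⊕b19⊕b22⊕b23⊕b26⊕b27⊕b30⊕b31 = 0⊕0⊕1⊕1⊕1⊕1⊕0⊕1⊕1⊕1⊕0⊕1⊕1⊕0⊕0⊕1 = 0
s4: b4⊕b5⊕b6⊕b7⊕b12⊕b13⊕b14⊕b15⊕b20⊕b21⊕b22⊕b23⊕b28⊕b29⊕b30⊕b31 = 0⊕0⊕1⊕1⊕1⊕1⊕0⊕1⊕0⊕1⊕0⊕1⊕0⊕0⊕0⊕1 = 0
s8: b8⊕b9⊕b10⊕b11⊕b12⊕b13⊕b14⊕b15⊕b24⊕b25⊕b26⊕b27⊕b28⊕b29⊕b30⊕b31 = 0⊕1⊕1⊕1⊕1⊕1⊕0⊕1⊕0⊕1⊕1⊕0⊕0⊕0⊕0⊕1 = 1
s16: b16⊕b17⊕b18⊕b19⊕b20⊕b21⊕b22⊕b23⊕b24⊕b25⊕b26⊕b27⊕b28⊕b29⊕b30⊕b31 = 1⊕1⊕1⊕1⊕0⊕1⊕0⊕1⊕0⊕1⊕1⊕0⊕0⊕0⊕0⊕1 = 1
Syndrome (s16...s1) = 11000 → position 24.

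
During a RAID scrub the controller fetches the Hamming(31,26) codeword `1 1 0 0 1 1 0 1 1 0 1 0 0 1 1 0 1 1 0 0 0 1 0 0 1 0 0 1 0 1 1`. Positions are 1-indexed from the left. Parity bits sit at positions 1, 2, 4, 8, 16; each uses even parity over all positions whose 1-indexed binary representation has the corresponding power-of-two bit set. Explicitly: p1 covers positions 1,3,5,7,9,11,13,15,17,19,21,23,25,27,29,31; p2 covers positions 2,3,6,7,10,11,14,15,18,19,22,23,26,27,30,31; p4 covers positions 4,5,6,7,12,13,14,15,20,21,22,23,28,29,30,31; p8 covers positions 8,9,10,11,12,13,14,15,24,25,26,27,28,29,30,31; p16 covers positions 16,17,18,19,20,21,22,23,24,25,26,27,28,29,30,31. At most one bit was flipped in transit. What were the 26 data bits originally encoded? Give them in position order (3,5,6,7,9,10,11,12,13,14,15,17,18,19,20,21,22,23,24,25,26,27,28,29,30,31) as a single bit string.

01101010011110001001101011

s1: b1⊕b3⊕b5⊕b7⊕b9⊕b11⊕b13⊕b15⊕b17⊕b19⊕b21⊕b23⊕b25⊕b27⊕b29⊕b31 = 1⊕0⊕1⊕0⊕1⊕1⊕0⊕1⊕1⊕0⊕0⊕0⊕1⊕0⊕0⊕1 = 0
s2: b2⊕b3⊕b6⊕b7⊕b10⊕b11⊕b14⊕b15⊕b18⊕b19⊕b22⊕b23⊕b26⊕b27⊕b30⊕b31 = 1⊕0⊕1⊕0⊕0⊕1⊕1⊕1⊕1⊕0⊕1⊕0⊕0⊕0⊕1⊕1 = 1
s4: b4⊕b5⊕b6⊕b7⊕b12⊕b13⊕b14⊕b15⊕b20⊕b21⊕b22⊕b23⊕b28⊕b29⊕b30⊕b31 = 0⊕1⊕1⊕0⊕0⊕0⊕1⊕1⊕0⊕0⊕1⊕0⊕1⊕0⊕1⊕1 = 0
s8: b8⊕b9⊕b10⊕b11⊕b12⊕b13⊕b14⊕b15⊕b24⊕b25⊕b26⊕b27⊕b28⊕b29⊕b30⊕b31 = 1⊕1⊕0⊕1⊕0⊕0⊕1⊕1⊕0⊕1⊕0⊕0⊕1⊕0⊕1⊕1 = 1
s16: b16⊕b17⊕b18⊕b19⊕b20⊕b21⊕b22⊕b23⊕b24⊕b25⊕b26⊕b27⊕b28⊕b29⊕b30⊕b31 = 0⊕1⊕1⊕0⊕0⊕0⊕1⊕0⊕0⊕1⊕0⊕0⊕1⊕0⊕1⊕1 = 1
Syndrome (s16...s1) = 11010 → position 26.
Flip bit 26: corrected codeword = 1100110110100110110001001101011
Data bits at positions 3,5,6,7,9,10,11,12,13,14,15,17,18,19,20,21,22,23,24,25,26,27,28,29,30,31: 01101010011110001001101011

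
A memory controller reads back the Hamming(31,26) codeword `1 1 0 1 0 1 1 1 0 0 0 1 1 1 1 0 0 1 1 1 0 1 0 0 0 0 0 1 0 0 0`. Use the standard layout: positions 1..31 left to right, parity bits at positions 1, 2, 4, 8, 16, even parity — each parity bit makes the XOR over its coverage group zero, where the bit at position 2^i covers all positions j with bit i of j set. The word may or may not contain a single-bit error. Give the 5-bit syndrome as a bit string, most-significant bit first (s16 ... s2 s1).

s1: b1⊕b3⊕b5⊕b7⊕b9⊕b11⊕b13⊕b15⊕b17⊕b19⊕b21⊕b23⊕b25⊕b27⊕b29⊕b31 = 1⊕0⊕0⊕1⊕0⊕0⊕1⊕1⊕0⊕1⊕0⊕0⊕0⊕0⊕0⊕0 = 1
s2: b2⊕b3⊕b6⊕b7⊕b10⊕b11⊕b14⊕b15⊕b18⊕b19⊕b22⊕b23⊕b26⊕b27⊕b30⊕b31 = 1⊕0⊕1⊕1⊕0⊕0⊕1⊕1⊕1⊕1⊕1⊕0⊕0⊕0⊕0⊕0 = 0
s4: b4⊕b5⊕b6⊕b7⊕b12⊕b13⊕b14⊕b15⊕b20⊕b21⊕b22⊕b23⊕b28⊕b29⊕b30⊕b31 = 1⊕0⊕1⊕1⊕1⊕1⊕1⊕1⊕1⊕0⊕1⊕0⊕1⊕0⊕0⊕0 = 0
s8: b8⊕b9⊕b10⊕b11⊕b12⊕b13⊕b14⊕b15⊕b24⊕b25⊕b26⊕b27⊕b28⊕b29⊕b30⊕b31 = 1⊕0⊕0⊕0⊕1⊕1⊕1⊕1⊕0⊕0⊕0⊕0⊕1⊕0⊕0⊕0 = 0
s16: b16⊕b17⊕b18⊕b19⊕b20⊕b21⊕b22⊕b23⊕b24⊕b25⊕b26⊕b27⊕b28⊕b29⊕b30⊕b31 = 0⊕0⊕1⊕1⊕1⊕0⊕1⊕0⊕0⊕0⊕0⊕0⊕1⊕0⊕0⊕0 = 1
Syndrome (s16...s1) = 10001 → position 17.

10001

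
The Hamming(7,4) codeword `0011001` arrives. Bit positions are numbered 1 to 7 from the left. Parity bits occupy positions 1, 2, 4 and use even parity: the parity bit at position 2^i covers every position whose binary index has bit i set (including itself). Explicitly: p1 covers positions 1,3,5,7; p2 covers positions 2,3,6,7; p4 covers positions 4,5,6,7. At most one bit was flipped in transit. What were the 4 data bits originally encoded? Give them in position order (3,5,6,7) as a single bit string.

s1: b1⊕b3⊕b5⊕b7 = 0⊕1⊕0⊕1 = 0
s2: b2⊕b3⊕b6⊕b7 = 0⊕1⊕0⊕1 = 0
s4: b4⊕b5⊕b6⊕b7 = 1⊕0⊕0⊕1 = 0
Syndrome (s4...s1) = 000 → position 0 (no error).
No correction needed.
Data bits at positions 3,5,6,7: 1001

1001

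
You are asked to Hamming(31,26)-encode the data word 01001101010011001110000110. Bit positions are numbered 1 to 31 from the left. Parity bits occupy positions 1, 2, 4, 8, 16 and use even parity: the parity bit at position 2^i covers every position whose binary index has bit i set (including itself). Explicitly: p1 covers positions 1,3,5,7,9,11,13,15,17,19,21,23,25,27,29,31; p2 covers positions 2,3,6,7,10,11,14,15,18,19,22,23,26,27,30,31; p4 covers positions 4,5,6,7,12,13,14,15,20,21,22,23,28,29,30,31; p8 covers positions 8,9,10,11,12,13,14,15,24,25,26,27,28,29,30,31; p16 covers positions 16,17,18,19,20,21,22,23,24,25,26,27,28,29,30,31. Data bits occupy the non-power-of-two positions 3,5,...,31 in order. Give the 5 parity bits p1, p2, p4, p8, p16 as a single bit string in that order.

11111

Place data bits at non-power-of-two positions: b3=0, b5=1, b6=0, b7=0, b9=1, b10=1, b11=0, b12=1, b13=0, b14=1, b15=0, b17=0, b18=1, b19=1, b20=0, b21=0, b22=1, b23=1, b24=1, b25=0, b26=0, b27=0, b28=0, b29=1, b30=1, b31=0.
p1 = XOR of data positions {3,5,7,9,11,13,15,17,19,21,23,25,27,29,31} = 0⊕1⊕0⊕1⊕0⊕0⊕0⊕0⊕1⊕0⊕1⊕0⊕0⊕1⊕0 = 1
p2 = XOR of data positions {3,6,7,10,11,14,15,18,19,22,23,26,27,30,31} = 0⊕0⊕0⊕1⊕0⊕1⊕0⊕1⊕1⊕1⊕1⊕0⊕0⊕1⊕0 = 1
p4 = XOR of data positions {5,6,7,12,13,14,15,20,21,22,23,28,29,30,31} = 1⊕0⊕0⊕1⊕0⊕1⊕0⊕0⊕0⊕1⊕1⊕0⊕1⊕1⊕0 = 1
p8 = XOR of data positions {9,10,11,12,13,14,15,24,25,26,27,28,29,30,31} = 1⊕1⊕0⊕1⊕0⊕1⊕0⊕1⊕0⊕0⊕0⊕0⊕1⊕1⊕0 = 1
p16 = XOR of data positions {17,18,19,20,21,22,23,24,25,26,27,28,29,30,31} = 0⊕1⊕1⊕0⊕0⊕1⊕1⊕1⊕0⊕0⊕0⊕0⊕1⊕1⊕0 = 1
Parity bits p1,p2,p4,p8,p16 = 11111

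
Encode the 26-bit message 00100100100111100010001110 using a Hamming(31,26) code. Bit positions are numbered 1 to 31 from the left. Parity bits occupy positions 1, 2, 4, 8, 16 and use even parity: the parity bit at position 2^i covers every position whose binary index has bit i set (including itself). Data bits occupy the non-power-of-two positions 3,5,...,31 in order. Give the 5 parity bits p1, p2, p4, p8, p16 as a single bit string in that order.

Place data bits at non-power-of-two positions: b3=0, b5=0, b6=1, b7=0, b9=0, b10=1, b11=0, b12=0, b13=1, b14=0, b15=0, b17=1, b18=1, b19=1, b20=1, b21=0, b22=0, b23=0, b24=1, b25=0, b26=0, b27=0, b28=1, b29=1, b30=1, b31=0.
p1 = XOR of data positions {3,5,7,9,11,13,15,17,19,21,23,25,27,29,31} = 0⊕0⊕0⊕0⊕0⊕1⊕0⊕1⊕1⊕0⊕0⊕0⊕0⊕1⊕0 = 0
p2 = XOR of data positions {3,6,7,10,11,14,15,18,19,22,23,26,27,30,31} = 0⊕1⊕0⊕1⊕0⊕0⊕0⊕1⊕1⊕0⊕0⊕0⊕0⊕1⊕0 = 1
p4 = XOR of data positions {5,6,7,12,13,14,15,20,21,22,23,28,29,30,31} = 0⊕1⊕0⊕0⊕1⊕0⊕0⊕1⊕0⊕0⊕0⊕1⊕1⊕1⊕0 = 0
p8 = XOR of data positions {9,10,11,12,13,14,15,24,25,26,27,28,29,30,31} = 0⊕1⊕0⊕0⊕1⊕0⊕0⊕1⊕0⊕0⊕0⊕1⊕1⊕1⊕0 = 0
p16 = XOR of data positions {17,18,19,20,21,22,23,24,25,26,27,28,29,30,31} = 1⊕1⊕1⊕1⊕0⊕0⊕0⊕1⊕0⊕0⊕0⊕1⊕1⊕1⊕0 = 0
Parity bits p1,p2,p4,p8,p16 = 01000

01000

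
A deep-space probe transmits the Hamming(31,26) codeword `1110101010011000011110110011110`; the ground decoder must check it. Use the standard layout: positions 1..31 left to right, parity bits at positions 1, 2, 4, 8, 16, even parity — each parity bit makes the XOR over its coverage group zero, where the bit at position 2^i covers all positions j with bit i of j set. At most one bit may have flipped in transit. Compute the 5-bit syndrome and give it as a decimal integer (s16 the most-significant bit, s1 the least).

1

s1: b1⊕b3⊕b5⊕b7⊕b9⊕b11⊕b13⊕b15⊕b17⊕b19⊕b21⊕b23⊕b25⊕b27⊕b29⊕b31 = 1⊕1⊕1⊕1⊕1⊕0⊕1⊕0⊕0⊕1⊕1⊕1⊕0⊕1⊕1⊕0 = 1
s2: b2⊕b3⊕b6⊕b7⊕b10⊕b11⊕b14⊕b15⊕b18⊕b19⊕b22⊕b23⊕b26⊕b27⊕b30⊕b31 = 1⊕1⊕0⊕1⊕0⊕0⊕0⊕0⊕1⊕1⊕0⊕1⊕0⊕1⊕1⊕0 = 0
s4: b4⊕b5⊕b6⊕b7⊕b12⊕b13⊕b14⊕b15⊕b20⊕b21⊕b22⊕b23⊕b28⊕b29⊕b30⊕b31 = 0⊕1⊕0⊕1⊕1⊕1⊕0⊕0⊕1⊕1⊕0⊕1⊕1⊕1⊕1⊕0 = 0
s8: b8⊕b9⊕b10⊕b11⊕b12⊕b13⊕b14⊕b15⊕b24⊕b25⊕b26⊕b27⊕b28⊕b29⊕b30⊕b31 = 0⊕1⊕0⊕0⊕1⊕1⊕0⊕0⊕1⊕0⊕0⊕1⊕1⊕1⊕1⊕0 = 0
s16: b16⊕b17⊕b18⊕b19⊕b20⊕b21⊕b22⊕b23⊕b24⊕b25⊕b26⊕b27⊕b28⊕b29⊕b30⊕b31 = 0⊕0⊕1⊕1⊕1⊕1⊕0⊕1⊕1⊕0⊕0⊕1⊕1⊕1⊕1⊕0 = 0
Syndrome (s16...s1) = 00001 → position 1.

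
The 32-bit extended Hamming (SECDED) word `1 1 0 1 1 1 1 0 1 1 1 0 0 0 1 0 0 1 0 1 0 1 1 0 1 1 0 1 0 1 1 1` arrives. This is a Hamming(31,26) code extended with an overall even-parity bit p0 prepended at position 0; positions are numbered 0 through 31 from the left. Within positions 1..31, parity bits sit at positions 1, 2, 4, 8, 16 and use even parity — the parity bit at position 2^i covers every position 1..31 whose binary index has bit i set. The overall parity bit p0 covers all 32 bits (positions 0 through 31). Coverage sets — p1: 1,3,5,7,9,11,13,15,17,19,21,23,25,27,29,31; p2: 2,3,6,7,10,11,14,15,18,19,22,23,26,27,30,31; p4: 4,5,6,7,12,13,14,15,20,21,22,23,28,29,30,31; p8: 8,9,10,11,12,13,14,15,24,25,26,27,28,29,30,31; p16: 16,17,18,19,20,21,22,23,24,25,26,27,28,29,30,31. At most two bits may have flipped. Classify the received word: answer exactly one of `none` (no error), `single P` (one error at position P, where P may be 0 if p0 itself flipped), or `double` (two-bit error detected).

s1: b1⊕b3⊕b5⊕b7⊕b9⊕b11⊕b13⊕b15⊕b17⊕b19⊕b21⊕b23⊕b25⊕b27⊕b29⊕b31 = 1⊕1⊕1⊕0⊕1⊕0⊕0⊕0⊕1⊕1⊕1⊕0⊕1⊕1⊕1⊕1 = 1
s2: b2⊕b3⊕b6⊕b7⊕b10⊕b11⊕b14⊕b15⊕b18⊕b19⊕b22⊕b23⊕b26⊕b27⊕b30⊕b31 = 0⊕1⊕1⊕0⊕1⊕0⊕1⊕0⊕0⊕1⊕1⊕0⊕0⊕1⊕1⊕1 = 1
s4: b4⊕b5⊕b6⊕b7⊕b12⊕b13⊕b14⊕b15⊕b20⊕b21⊕b22⊕b23⊕b28⊕b29⊕b30⊕b31 = 1⊕1⊕1⊕0⊕0⊕0⊕1⊕0⊕0⊕1⊕1⊕0⊕0⊕1⊕1⊕1 = 1
s8: b8⊕b9⊕b10⊕b11⊕b12⊕b13⊕b14⊕b15⊕b24⊕b25⊕b26⊕b27⊕b28⊕b29⊕b30⊕b31 = 1⊕1⊕1⊕0⊕0⊕0⊕1⊕0⊕1⊕1⊕0⊕1⊕0⊕1⊕1⊕1 = 0
s16: b16⊕b17⊕b18⊕b19⊕b20⊕b21⊕b22⊕b23⊕b24⊕b25⊕b26⊕b27⊕b28⊕b29⊕b30⊕b31 = 0⊕1⊕0⊕1⊕0⊕1⊕1⊕0⊕1⊕1⊕0⊕1⊕0⊕1⊕1⊕1 = 0
Syndrome (s16...s1) = 00111 → position 7.
Overall parity (XOR of all 32 bits, including p0): 1⊕1⊕0⊕1⊕1⊕1⊕1⊕0⊕1⊕1⊕1⊕0⊕0⊕0⊕1⊕0⊕0⊕1⊕0⊕1⊕0⊕1⊕1⊕0⊕1⊕1⊕0⊕1⊕0⊕1⊕1⊕1 = 0
Overall=0, syndrome position=7 → double-bit error detected (uncorrectable).

double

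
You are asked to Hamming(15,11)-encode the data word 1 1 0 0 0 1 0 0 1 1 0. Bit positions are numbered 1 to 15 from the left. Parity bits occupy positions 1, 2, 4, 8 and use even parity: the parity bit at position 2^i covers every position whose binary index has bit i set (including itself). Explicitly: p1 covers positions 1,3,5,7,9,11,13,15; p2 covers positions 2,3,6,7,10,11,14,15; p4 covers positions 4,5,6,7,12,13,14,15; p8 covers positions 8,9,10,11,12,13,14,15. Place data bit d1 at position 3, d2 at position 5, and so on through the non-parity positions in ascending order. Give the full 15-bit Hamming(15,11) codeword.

Place data bits at non-power-of-two positions: b3=1, b5=1, b6=0, b7=0, b9=0, b10=1, b11=0, b12=0, b13=1, b14=1, b15=0.
p1 = XOR of data positions {3,5,7,9,11,13,15} = 1⊕1⊕0⊕0⊕0⊕1⊕0 = 1
p2 = XOR of data positions {3,6,7,10,11,14,15} = 1⊕0⊕0⊕1⊕0⊕1⊕0 = 1
p4 = XOR of data positions {5,6,7,12,13,14,15} = 1⊕0⊕0⊕0⊕1⊕1⊕0 = 1
p8 = XOR of data positions {9,10,11,12,13,14,15} = 0⊕1⊕0⊕0⊕1⊕1⊕0 = 1
Codeword b1..b15 = 111110010100110

111110010100110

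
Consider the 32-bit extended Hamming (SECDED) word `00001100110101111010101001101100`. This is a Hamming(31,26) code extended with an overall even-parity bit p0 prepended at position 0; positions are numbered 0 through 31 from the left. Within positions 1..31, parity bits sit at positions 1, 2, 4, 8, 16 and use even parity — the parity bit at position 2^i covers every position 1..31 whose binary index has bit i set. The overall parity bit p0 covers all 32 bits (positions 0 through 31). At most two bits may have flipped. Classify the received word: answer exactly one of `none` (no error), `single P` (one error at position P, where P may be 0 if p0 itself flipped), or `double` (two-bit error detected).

double

s1: b1⊕b3⊕b5⊕b7⊕b9⊕b11⊕b13⊕b15⊕b17⊕b19⊕b21⊕b23⊕b25⊕b27⊕b29⊕b31 = 0⊕0⊕1⊕0⊕1⊕1⊕1⊕1⊕0⊕0⊕0⊕0⊕1⊕0⊕1⊕0 = 1
s2: b2⊕b3⊕b6⊕b7⊕b10⊕b11⊕b14⊕b15⊕b18⊕b19⊕b22⊕b23⊕b26⊕b27⊕b30⊕b31 = 0⊕0⊕0⊕0⊕0⊕1⊕1⊕1⊕1⊕0⊕1⊕0⊕1⊕0⊕0⊕0 = 0
s4: b4⊕b5⊕b6⊕b7⊕b12⊕b13⊕b14⊕b15⊕b20⊕b21⊕b22⊕b23⊕b28⊕b29⊕b30⊕b31 = 1⊕1⊕0⊕0⊕0⊕1⊕1⊕1⊕1⊕0⊕1⊕0⊕1⊕1⊕0⊕0 = 1
s8: b8⊕b9⊕b10⊕b11⊕b12⊕b13⊕b14⊕b15⊕b24⊕b25⊕b26⊕b27⊕b28⊕b29⊕b30⊕b31 = 1⊕1⊕0⊕1⊕0⊕1⊕1⊕1⊕0⊕1⊕1⊕0⊕1⊕1⊕0⊕0 = 0
s16: b16⊕b17⊕b18⊕b19⊕b20⊕b21⊕b22⊕b23⊕b24⊕b25⊕b26⊕b27⊕b28⊕b29⊕b30⊕b31 = 1⊕0⊕1⊕0⊕1⊕0⊕1⊕0⊕0⊕1⊕1⊕0⊕1⊕1⊕0⊕0 = 0
Syndrome (s16...s1) = 00101 → position 5.
Overall parity (XOR of all 32 bits, including p0): 0⊕0⊕0⊕0⊕1⊕1⊕0⊕0⊕1⊕1⊕0⊕1⊕0⊕1⊕1⊕1⊕1⊕0⊕1⊕0⊕1⊕0⊕1⊕0⊕0⊕1⊕1⊕0⊕1⊕1⊕0⊕0 = 0
Overall=0, syndrome position=5 → double-bit error detected (uncorrectable).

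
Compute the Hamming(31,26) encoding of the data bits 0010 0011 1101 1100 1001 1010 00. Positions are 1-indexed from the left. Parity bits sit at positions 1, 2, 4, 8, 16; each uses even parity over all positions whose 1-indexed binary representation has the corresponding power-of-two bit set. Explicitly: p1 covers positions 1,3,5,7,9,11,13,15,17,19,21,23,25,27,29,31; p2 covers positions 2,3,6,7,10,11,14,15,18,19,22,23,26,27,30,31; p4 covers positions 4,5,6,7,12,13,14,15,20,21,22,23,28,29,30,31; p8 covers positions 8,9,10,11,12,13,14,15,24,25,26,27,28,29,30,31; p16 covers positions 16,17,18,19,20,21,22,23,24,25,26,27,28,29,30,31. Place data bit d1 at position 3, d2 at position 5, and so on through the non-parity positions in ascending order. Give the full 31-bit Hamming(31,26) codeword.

Place data bits at non-power-of-two positions: b3=0, b5=0, b6=1, b7=0, b9=0, b10=0, b11=1, b12=1, b13=1, b14=1, b15=0, b17=1, b18=1, b19=1, b20=0, b21=0, b22=1, b23=0, b24=0, b25=1, b26=1, b27=0, b28=1, b29=0, b30=0, b31=0.
p1 = XOR of data positions {3,5,7,9,11,13,15,17,19,21,23,25,27,29,31} = 0⊕0⊕0⊕0⊕1⊕1⊕0⊕1⊕1⊕0⊕0⊕1⊕0⊕0⊕0 = 1
p2 = XOR of data positions {3,6,7,10,11,14,15,18,19,22,23,26,27,30,31} = 0⊕1⊕0⊕0⊕1⊕1⊕0⊕1⊕1⊕1⊕0⊕1⊕0⊕0⊕0 = 1
p4 = XOR of data positions {5,6,7,12,13,14,15,20,21,22,23,28,29,30,31} = 0⊕1⊕0⊕1⊕1⊕1⊕0⊕0⊕0⊕1⊕0⊕1⊕0⊕0⊕0 = 0
p8 = XOR of data positions {9,10,11,12,13,14,15,24,25,26,27,28,29,30,31} = 0⊕0⊕1⊕1⊕1⊕1⊕0⊕0⊕1⊕1⊕0⊕1⊕0⊕0⊕0 = 1
p16 = XOR of data positions {17,18,19,20,21,22,23,24,25,26,27,28,29,30,31} = 1⊕1⊕1⊕0⊕0⊕1⊕0⊕0⊕1⊕1⊕0⊕1⊕0⊕0⊕0 = 1
Codeword b1..b31 = 1100010100111101111001001101000

1100010100111101111001001101000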